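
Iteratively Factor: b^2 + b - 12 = (b + 4)*(b - 3)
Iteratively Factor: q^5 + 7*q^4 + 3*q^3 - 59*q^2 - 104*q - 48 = (q + 1)*(q^4 + 6*q^3 - 3*q^2 - 56*q - 48) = (q + 1)*(q + 4)*(q^3 + 2*q^2 - 11*q - 12) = (q + 1)*(q + 4)^2*(q^2 - 2*q - 3) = (q - 3)*(q + 1)*(q + 4)^2*(q + 1)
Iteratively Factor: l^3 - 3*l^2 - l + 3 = (l + 1)*(l^2 - 4*l + 3) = (l - 3)*(l + 1)*(l - 1)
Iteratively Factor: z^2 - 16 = (z - 4)*(z + 4)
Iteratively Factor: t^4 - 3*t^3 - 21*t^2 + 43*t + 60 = (t + 4)*(t^3 - 7*t^2 + 7*t + 15) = (t - 3)*(t + 4)*(t^2 - 4*t - 5) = (t - 3)*(t + 1)*(t + 4)*(t - 5)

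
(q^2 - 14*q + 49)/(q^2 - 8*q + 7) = (q - 7)/(q - 1)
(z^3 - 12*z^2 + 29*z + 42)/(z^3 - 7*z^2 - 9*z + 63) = (z^2 - 5*z - 6)/(z^2 - 9)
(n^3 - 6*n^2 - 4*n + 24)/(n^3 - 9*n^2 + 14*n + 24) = (n^2 - 4)/(n^2 - 3*n - 4)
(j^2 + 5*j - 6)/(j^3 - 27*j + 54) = (j - 1)/(j^2 - 6*j + 9)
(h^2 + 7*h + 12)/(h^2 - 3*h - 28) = (h + 3)/(h - 7)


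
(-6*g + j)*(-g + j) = 6*g^2 - 7*g*j + j^2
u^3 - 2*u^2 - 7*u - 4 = (u - 4)*(u + 1)^2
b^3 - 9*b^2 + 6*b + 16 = (b - 8)*(b - 2)*(b + 1)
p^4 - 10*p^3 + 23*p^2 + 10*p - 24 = (p - 6)*(p - 4)*(p - 1)*(p + 1)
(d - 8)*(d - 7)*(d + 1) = d^3 - 14*d^2 + 41*d + 56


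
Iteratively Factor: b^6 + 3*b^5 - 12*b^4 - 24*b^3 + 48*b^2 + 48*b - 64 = (b + 2)*(b^5 + b^4 - 14*b^3 + 4*b^2 + 40*b - 32) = (b - 2)*(b + 2)*(b^4 + 3*b^3 - 8*b^2 - 12*b + 16) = (b - 2)*(b - 1)*(b + 2)*(b^3 + 4*b^2 - 4*b - 16) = (b - 2)^2*(b - 1)*(b + 2)*(b^2 + 6*b + 8) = (b - 2)^2*(b - 1)*(b + 2)*(b + 4)*(b + 2)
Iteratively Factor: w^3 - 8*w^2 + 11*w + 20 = (w - 4)*(w^2 - 4*w - 5) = (w - 5)*(w - 4)*(w + 1)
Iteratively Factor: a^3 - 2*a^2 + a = (a - 1)*(a^2 - a) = a*(a - 1)*(a - 1)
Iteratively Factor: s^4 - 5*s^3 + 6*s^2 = (s - 3)*(s^3 - 2*s^2) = s*(s - 3)*(s^2 - 2*s) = s^2*(s - 3)*(s - 2)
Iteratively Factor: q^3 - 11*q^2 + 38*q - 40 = (q - 2)*(q^2 - 9*q + 20) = (q - 5)*(q - 2)*(q - 4)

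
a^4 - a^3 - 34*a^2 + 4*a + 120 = (a - 6)*(a - 2)*(a + 2)*(a + 5)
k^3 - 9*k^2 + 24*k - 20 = (k - 5)*(k - 2)^2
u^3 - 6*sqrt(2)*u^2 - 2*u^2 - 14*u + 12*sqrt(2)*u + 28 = (u - 2)*(u - 7*sqrt(2))*(u + sqrt(2))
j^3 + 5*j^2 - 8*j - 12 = (j - 2)*(j + 1)*(j + 6)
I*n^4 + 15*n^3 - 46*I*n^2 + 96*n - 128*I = (n - 8*I)^2*(n + 2*I)*(I*n + 1)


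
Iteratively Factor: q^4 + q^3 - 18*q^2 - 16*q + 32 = (q - 1)*(q^3 + 2*q^2 - 16*q - 32) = (q - 4)*(q - 1)*(q^2 + 6*q + 8) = (q - 4)*(q - 1)*(q + 4)*(q + 2)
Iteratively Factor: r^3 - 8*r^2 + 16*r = (r - 4)*(r^2 - 4*r) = r*(r - 4)*(r - 4)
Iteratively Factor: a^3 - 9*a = (a + 3)*(a^2 - 3*a) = a*(a + 3)*(a - 3)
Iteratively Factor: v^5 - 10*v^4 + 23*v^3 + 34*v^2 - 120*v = (v)*(v^4 - 10*v^3 + 23*v^2 + 34*v - 120) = v*(v - 5)*(v^3 - 5*v^2 - 2*v + 24) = v*(v - 5)*(v - 3)*(v^2 - 2*v - 8) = v*(v - 5)*(v - 4)*(v - 3)*(v + 2)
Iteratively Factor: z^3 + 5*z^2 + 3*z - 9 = (z + 3)*(z^2 + 2*z - 3) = (z - 1)*(z + 3)*(z + 3)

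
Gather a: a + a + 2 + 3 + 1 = 2*a + 6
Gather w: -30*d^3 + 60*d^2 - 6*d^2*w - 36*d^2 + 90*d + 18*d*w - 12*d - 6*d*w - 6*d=-30*d^3 + 24*d^2 + 72*d + w*(-6*d^2 + 12*d)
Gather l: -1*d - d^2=-d^2 - d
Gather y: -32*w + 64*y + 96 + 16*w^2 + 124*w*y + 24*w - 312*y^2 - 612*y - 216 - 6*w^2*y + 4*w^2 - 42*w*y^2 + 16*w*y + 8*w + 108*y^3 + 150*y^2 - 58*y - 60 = 20*w^2 + 108*y^3 + y^2*(-42*w - 162) + y*(-6*w^2 + 140*w - 606) - 180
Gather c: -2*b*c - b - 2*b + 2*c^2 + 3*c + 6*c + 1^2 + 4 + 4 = -3*b + 2*c^2 + c*(9 - 2*b) + 9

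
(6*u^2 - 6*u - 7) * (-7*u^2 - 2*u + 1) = -42*u^4 + 30*u^3 + 67*u^2 + 8*u - 7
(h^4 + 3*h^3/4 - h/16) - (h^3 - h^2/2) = h^4 - h^3/4 + h^2/2 - h/16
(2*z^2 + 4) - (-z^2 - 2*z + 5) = 3*z^2 + 2*z - 1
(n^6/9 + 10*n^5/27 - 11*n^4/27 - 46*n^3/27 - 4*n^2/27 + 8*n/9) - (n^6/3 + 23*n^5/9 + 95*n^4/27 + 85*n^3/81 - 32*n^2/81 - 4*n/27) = -2*n^6/9 - 59*n^5/27 - 106*n^4/27 - 223*n^3/81 + 20*n^2/81 + 28*n/27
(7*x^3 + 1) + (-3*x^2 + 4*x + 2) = 7*x^3 - 3*x^2 + 4*x + 3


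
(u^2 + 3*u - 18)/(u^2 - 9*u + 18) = (u + 6)/(u - 6)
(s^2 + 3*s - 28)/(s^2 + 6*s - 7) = (s - 4)/(s - 1)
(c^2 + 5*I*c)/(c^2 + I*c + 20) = c/(c - 4*I)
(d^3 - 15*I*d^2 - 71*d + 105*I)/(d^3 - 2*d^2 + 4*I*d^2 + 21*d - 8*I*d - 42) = (d^2 - 12*I*d - 35)/(d^2 + d*(-2 + 7*I) - 14*I)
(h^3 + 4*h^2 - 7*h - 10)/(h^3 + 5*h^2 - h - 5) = (h - 2)/(h - 1)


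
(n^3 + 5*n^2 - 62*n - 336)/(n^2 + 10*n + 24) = (n^2 - n - 56)/(n + 4)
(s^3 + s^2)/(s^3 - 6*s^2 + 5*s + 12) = s^2/(s^2 - 7*s + 12)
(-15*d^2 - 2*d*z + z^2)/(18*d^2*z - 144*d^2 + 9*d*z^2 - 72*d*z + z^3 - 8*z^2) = (-5*d + z)/(6*d*z - 48*d + z^2 - 8*z)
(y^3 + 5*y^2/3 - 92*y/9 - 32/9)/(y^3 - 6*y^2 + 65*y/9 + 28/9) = (3*y^2 + 4*y - 32)/(3*y^2 - 19*y + 28)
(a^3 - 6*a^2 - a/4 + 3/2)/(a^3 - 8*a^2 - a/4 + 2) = (a - 6)/(a - 8)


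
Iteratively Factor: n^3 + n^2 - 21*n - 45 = (n + 3)*(n^2 - 2*n - 15) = (n - 5)*(n + 3)*(n + 3)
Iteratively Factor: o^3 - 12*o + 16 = (o - 2)*(o^2 + 2*o - 8) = (o - 2)^2*(o + 4)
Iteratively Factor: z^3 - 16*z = (z + 4)*(z^2 - 4*z) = (z - 4)*(z + 4)*(z)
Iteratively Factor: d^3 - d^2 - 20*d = (d)*(d^2 - d - 20) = d*(d + 4)*(d - 5)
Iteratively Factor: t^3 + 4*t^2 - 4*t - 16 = (t - 2)*(t^2 + 6*t + 8) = (t - 2)*(t + 4)*(t + 2)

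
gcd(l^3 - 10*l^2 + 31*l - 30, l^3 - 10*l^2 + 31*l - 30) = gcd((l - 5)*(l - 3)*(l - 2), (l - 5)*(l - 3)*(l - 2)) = l^3 - 10*l^2 + 31*l - 30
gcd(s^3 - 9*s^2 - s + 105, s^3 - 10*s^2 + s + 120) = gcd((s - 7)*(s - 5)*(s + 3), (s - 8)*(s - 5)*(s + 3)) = s^2 - 2*s - 15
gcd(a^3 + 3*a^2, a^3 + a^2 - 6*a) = a^2 + 3*a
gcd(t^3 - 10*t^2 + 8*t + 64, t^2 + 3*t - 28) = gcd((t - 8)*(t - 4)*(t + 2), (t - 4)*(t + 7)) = t - 4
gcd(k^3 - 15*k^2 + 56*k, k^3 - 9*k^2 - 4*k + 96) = k - 8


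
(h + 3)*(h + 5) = h^2 + 8*h + 15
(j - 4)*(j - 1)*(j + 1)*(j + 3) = j^4 - j^3 - 13*j^2 + j + 12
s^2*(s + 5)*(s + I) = s^4 + 5*s^3 + I*s^3 + 5*I*s^2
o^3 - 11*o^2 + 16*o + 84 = (o - 7)*(o - 6)*(o + 2)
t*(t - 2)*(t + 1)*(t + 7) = t^4 + 6*t^3 - 9*t^2 - 14*t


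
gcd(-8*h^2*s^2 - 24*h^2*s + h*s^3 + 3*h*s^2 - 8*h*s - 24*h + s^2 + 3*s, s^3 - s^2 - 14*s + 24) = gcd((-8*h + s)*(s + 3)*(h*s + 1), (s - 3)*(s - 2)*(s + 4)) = 1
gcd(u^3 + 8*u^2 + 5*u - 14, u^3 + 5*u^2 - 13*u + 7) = u^2 + 6*u - 7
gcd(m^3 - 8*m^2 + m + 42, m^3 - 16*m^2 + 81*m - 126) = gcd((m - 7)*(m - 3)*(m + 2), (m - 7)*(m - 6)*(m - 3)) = m^2 - 10*m + 21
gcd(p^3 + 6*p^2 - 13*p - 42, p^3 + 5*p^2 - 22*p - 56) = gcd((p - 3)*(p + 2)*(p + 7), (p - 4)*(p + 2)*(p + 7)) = p^2 + 9*p + 14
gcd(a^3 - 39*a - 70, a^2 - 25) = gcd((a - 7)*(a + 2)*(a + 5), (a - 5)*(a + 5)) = a + 5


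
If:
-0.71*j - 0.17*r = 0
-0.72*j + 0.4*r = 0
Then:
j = 0.00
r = 0.00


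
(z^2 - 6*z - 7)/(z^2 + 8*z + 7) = (z - 7)/(z + 7)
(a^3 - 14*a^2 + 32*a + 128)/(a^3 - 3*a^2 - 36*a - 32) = (a^2 - 6*a - 16)/(a^2 + 5*a + 4)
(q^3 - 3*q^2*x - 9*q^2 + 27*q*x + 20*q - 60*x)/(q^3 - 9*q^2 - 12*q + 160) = (q^2 - 3*q*x - 4*q + 12*x)/(q^2 - 4*q - 32)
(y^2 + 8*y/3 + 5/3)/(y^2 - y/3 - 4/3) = (3*y + 5)/(3*y - 4)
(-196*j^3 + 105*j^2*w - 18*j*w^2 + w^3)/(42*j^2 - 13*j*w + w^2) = (28*j^2 - 11*j*w + w^2)/(-6*j + w)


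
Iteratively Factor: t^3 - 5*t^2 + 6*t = (t - 3)*(t^2 - 2*t) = t*(t - 3)*(t - 2)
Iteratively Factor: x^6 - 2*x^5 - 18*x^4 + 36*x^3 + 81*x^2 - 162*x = (x + 3)*(x^5 - 5*x^4 - 3*x^3 + 45*x^2 - 54*x) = (x - 2)*(x + 3)*(x^4 - 3*x^3 - 9*x^2 + 27*x) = (x - 3)*(x - 2)*(x + 3)*(x^3 - 9*x) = x*(x - 3)*(x - 2)*(x + 3)*(x^2 - 9) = x*(x - 3)^2*(x - 2)*(x + 3)*(x + 3)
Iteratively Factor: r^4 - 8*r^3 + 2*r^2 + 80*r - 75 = (r + 3)*(r^3 - 11*r^2 + 35*r - 25) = (r - 5)*(r + 3)*(r^2 - 6*r + 5) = (r - 5)*(r - 1)*(r + 3)*(r - 5)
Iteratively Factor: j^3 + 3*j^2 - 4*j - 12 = (j + 3)*(j^2 - 4) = (j + 2)*(j + 3)*(j - 2)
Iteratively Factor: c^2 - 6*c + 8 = (c - 2)*(c - 4)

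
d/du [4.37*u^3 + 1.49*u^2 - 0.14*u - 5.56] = 13.11*u^2 + 2.98*u - 0.14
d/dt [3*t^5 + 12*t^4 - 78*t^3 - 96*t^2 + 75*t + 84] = 15*t^4 + 48*t^3 - 234*t^2 - 192*t + 75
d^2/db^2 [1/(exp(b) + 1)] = (exp(b) - 1)*exp(b)/(exp(b) + 1)^3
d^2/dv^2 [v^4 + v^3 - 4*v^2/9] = 12*v^2 + 6*v - 8/9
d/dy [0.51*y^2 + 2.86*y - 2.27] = 1.02*y + 2.86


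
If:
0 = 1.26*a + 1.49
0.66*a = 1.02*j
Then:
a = -1.18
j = -0.77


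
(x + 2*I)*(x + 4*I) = x^2 + 6*I*x - 8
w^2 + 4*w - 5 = (w - 1)*(w + 5)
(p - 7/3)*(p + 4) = p^2 + 5*p/3 - 28/3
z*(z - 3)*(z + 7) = z^3 + 4*z^2 - 21*z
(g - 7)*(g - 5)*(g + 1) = g^3 - 11*g^2 + 23*g + 35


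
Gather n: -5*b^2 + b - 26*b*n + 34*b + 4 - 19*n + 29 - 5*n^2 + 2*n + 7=-5*b^2 + 35*b - 5*n^2 + n*(-26*b - 17) + 40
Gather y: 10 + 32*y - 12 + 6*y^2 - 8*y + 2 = 6*y^2 + 24*y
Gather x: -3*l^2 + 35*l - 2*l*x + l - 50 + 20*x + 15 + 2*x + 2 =-3*l^2 + 36*l + x*(22 - 2*l) - 33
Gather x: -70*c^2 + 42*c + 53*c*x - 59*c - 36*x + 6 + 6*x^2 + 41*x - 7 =-70*c^2 - 17*c + 6*x^2 + x*(53*c + 5) - 1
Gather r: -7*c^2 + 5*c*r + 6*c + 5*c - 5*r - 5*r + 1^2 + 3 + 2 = -7*c^2 + 11*c + r*(5*c - 10) + 6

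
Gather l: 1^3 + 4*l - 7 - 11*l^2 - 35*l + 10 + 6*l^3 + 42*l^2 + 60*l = 6*l^3 + 31*l^2 + 29*l + 4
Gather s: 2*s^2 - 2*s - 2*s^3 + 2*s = -2*s^3 + 2*s^2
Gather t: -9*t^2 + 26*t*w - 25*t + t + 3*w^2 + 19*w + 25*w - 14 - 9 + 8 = -9*t^2 + t*(26*w - 24) + 3*w^2 + 44*w - 15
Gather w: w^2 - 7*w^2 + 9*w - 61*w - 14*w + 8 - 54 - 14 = -6*w^2 - 66*w - 60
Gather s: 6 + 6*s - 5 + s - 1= 7*s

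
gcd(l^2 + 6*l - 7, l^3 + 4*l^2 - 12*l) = 1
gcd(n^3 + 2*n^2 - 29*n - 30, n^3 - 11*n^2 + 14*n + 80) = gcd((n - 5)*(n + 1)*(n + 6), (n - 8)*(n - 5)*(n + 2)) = n - 5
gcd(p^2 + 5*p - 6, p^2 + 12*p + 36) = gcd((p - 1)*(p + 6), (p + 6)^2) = p + 6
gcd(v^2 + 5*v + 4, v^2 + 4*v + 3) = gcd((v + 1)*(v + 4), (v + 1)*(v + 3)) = v + 1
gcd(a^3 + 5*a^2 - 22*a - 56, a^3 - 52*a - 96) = a + 2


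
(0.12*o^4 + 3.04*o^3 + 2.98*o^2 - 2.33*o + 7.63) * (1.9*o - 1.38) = 0.228*o^5 + 5.6104*o^4 + 1.4668*o^3 - 8.5394*o^2 + 17.7124*o - 10.5294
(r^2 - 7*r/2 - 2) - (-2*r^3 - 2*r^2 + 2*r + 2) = 2*r^3 + 3*r^2 - 11*r/2 - 4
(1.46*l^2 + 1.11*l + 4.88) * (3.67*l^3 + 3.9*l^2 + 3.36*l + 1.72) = 5.3582*l^5 + 9.7677*l^4 + 27.1442*l^3 + 25.2728*l^2 + 18.306*l + 8.3936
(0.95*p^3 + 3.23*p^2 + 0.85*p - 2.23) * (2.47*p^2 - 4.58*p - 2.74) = 2.3465*p^5 + 3.6271*p^4 - 15.2969*p^3 - 18.2513*p^2 + 7.8844*p + 6.1102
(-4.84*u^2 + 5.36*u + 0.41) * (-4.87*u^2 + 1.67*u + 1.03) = 23.5708*u^4 - 34.186*u^3 + 1.9693*u^2 + 6.2055*u + 0.4223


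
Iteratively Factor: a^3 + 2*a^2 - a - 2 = (a + 1)*(a^2 + a - 2) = (a - 1)*(a + 1)*(a + 2)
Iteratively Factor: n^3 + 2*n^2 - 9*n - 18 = (n - 3)*(n^2 + 5*n + 6) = (n - 3)*(n + 2)*(n + 3)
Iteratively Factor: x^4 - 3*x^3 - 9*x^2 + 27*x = (x)*(x^3 - 3*x^2 - 9*x + 27) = x*(x - 3)*(x^2 - 9) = x*(x - 3)*(x + 3)*(x - 3)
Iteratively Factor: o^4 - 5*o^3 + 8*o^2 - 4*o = (o - 1)*(o^3 - 4*o^2 + 4*o) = (o - 2)*(o - 1)*(o^2 - 2*o) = (o - 2)^2*(o - 1)*(o)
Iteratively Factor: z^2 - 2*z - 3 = (z - 3)*(z + 1)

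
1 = 1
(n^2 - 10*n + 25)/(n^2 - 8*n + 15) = (n - 5)/(n - 3)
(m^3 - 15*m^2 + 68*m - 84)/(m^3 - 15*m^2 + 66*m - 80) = (m^2 - 13*m + 42)/(m^2 - 13*m + 40)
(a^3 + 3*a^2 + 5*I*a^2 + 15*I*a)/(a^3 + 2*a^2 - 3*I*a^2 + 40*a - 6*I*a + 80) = a*(a + 3)/(a^2 + 2*a*(1 - 4*I) - 16*I)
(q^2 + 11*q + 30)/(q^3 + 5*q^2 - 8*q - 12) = (q + 5)/(q^2 - q - 2)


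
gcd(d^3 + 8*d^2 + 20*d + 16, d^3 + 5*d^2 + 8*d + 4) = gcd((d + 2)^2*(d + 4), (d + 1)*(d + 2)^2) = d^2 + 4*d + 4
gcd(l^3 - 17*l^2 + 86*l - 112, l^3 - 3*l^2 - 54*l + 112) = l^2 - 10*l + 16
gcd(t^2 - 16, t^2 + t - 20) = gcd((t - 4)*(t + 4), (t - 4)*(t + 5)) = t - 4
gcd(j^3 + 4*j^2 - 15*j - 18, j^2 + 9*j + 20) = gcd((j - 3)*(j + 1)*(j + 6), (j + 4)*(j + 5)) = 1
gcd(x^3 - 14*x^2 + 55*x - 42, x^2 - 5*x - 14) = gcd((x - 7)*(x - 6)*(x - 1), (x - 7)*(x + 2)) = x - 7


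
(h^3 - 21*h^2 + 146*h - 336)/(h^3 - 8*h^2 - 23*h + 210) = (h - 8)/(h + 5)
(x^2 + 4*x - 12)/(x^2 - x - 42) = (x - 2)/(x - 7)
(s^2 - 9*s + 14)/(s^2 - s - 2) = (s - 7)/(s + 1)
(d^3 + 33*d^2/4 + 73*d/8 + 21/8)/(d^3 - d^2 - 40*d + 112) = (8*d^2 + 10*d + 3)/(8*(d^2 - 8*d + 16))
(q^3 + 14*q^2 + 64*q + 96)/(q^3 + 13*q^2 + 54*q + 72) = (q + 4)/(q + 3)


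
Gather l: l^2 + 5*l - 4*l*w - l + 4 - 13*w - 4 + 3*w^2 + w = l^2 + l*(4 - 4*w) + 3*w^2 - 12*w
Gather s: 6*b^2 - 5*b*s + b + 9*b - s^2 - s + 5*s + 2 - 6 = 6*b^2 + 10*b - s^2 + s*(4 - 5*b) - 4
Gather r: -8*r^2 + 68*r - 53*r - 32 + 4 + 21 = -8*r^2 + 15*r - 7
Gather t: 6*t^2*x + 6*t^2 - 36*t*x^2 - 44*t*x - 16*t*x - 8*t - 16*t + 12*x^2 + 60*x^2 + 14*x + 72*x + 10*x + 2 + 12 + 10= t^2*(6*x + 6) + t*(-36*x^2 - 60*x - 24) + 72*x^2 + 96*x + 24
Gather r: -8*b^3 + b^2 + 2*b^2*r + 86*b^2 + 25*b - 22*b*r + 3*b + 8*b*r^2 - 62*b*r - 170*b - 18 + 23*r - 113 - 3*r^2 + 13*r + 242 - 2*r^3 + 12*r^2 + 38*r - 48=-8*b^3 + 87*b^2 - 142*b - 2*r^3 + r^2*(8*b + 9) + r*(2*b^2 - 84*b + 74) + 63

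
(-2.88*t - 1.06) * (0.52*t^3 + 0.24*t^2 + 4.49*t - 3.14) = -1.4976*t^4 - 1.2424*t^3 - 13.1856*t^2 + 4.2838*t + 3.3284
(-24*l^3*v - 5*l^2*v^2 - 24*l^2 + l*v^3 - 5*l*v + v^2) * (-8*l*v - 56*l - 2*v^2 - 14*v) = 192*l^4*v^2 + 1344*l^4*v + 88*l^3*v^3 + 616*l^3*v^2 + 192*l^3*v + 1344*l^3 + 2*l^2*v^4 + 14*l^2*v^3 + 88*l^2*v^2 + 616*l^2*v - 2*l*v^5 - 14*l*v^4 + 2*l*v^3 + 14*l*v^2 - 2*v^4 - 14*v^3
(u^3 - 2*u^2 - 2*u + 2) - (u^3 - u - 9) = -2*u^2 - u + 11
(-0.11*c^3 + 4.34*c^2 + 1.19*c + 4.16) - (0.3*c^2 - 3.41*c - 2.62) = -0.11*c^3 + 4.04*c^2 + 4.6*c + 6.78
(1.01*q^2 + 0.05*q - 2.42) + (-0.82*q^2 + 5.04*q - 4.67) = 0.19*q^2 + 5.09*q - 7.09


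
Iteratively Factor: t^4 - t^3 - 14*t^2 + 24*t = (t - 3)*(t^3 + 2*t^2 - 8*t) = (t - 3)*(t + 4)*(t^2 - 2*t) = t*(t - 3)*(t + 4)*(t - 2)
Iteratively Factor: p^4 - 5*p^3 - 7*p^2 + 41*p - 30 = (p - 5)*(p^3 - 7*p + 6) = (p - 5)*(p - 1)*(p^2 + p - 6) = (p - 5)*(p - 2)*(p - 1)*(p + 3)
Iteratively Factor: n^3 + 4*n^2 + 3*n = (n)*(n^2 + 4*n + 3) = n*(n + 3)*(n + 1)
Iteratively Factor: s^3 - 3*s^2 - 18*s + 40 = (s - 2)*(s^2 - s - 20) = (s - 5)*(s - 2)*(s + 4)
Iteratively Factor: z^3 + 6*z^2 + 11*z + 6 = (z + 3)*(z^2 + 3*z + 2) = (z + 2)*(z + 3)*(z + 1)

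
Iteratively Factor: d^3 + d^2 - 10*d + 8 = (d - 2)*(d^2 + 3*d - 4) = (d - 2)*(d + 4)*(d - 1)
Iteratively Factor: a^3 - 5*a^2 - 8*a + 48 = (a - 4)*(a^2 - a - 12) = (a - 4)*(a + 3)*(a - 4)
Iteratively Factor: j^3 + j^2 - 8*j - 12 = (j + 2)*(j^2 - j - 6) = (j - 3)*(j + 2)*(j + 2)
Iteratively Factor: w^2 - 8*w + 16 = (w - 4)*(w - 4)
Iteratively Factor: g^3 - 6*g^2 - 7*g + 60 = (g - 4)*(g^2 - 2*g - 15) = (g - 5)*(g - 4)*(g + 3)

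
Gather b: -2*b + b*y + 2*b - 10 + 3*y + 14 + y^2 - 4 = b*y + y^2 + 3*y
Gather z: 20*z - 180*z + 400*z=240*z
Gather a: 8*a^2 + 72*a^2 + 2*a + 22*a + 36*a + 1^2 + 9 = 80*a^2 + 60*a + 10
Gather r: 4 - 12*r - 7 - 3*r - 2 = -15*r - 5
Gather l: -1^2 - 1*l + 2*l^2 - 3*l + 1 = 2*l^2 - 4*l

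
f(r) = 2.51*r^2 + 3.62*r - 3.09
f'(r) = 5.02*r + 3.62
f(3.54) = 41.18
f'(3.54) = 21.39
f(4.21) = 56.64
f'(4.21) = 24.75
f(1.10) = 3.93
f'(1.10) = 9.14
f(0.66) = 0.39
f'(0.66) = 6.93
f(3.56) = 41.61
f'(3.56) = 21.49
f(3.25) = 35.19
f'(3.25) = 19.94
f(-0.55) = -4.32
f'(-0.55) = 0.86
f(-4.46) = 30.69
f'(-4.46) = -18.77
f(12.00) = 401.79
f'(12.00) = 63.86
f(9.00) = 232.80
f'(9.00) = 48.80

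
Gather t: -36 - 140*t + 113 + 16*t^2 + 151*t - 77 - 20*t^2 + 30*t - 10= -4*t^2 + 41*t - 10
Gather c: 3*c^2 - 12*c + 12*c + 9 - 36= 3*c^2 - 27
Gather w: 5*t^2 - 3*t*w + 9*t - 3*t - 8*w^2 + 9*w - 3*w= 5*t^2 + 6*t - 8*w^2 + w*(6 - 3*t)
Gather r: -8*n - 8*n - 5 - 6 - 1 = -16*n - 12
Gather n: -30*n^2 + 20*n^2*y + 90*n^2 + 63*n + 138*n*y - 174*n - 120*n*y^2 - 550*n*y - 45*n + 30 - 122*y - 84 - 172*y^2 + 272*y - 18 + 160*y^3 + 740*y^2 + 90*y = n^2*(20*y + 60) + n*(-120*y^2 - 412*y - 156) + 160*y^3 + 568*y^2 + 240*y - 72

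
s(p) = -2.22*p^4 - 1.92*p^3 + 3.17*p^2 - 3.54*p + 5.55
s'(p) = -8.88*p^3 - 5.76*p^2 + 6.34*p - 3.54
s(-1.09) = 12.53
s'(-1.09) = -5.79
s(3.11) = -240.23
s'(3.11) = -306.65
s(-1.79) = 10.26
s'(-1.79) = 17.59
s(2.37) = -80.63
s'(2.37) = -139.08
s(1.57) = -13.11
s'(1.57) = -42.15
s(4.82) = -1351.10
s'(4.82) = -1101.18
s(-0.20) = 6.40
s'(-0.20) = -4.97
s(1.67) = -17.73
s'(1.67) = -50.37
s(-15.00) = -105135.60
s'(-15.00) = 28575.36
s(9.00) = -15734.64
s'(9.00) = -6886.56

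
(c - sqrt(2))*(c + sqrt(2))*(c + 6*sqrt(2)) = c^3 + 6*sqrt(2)*c^2 - 2*c - 12*sqrt(2)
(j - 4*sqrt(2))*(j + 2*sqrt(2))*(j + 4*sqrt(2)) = j^3 + 2*sqrt(2)*j^2 - 32*j - 64*sqrt(2)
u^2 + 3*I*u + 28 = (u - 4*I)*(u + 7*I)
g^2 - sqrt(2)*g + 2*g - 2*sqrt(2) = (g + 2)*(g - sqrt(2))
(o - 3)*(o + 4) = o^2 + o - 12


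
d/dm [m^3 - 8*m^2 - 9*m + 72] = 3*m^2 - 16*m - 9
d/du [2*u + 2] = 2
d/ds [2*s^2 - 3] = 4*s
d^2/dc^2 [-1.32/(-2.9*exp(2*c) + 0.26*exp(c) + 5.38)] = ((0.3432 - 15.312*exp(c))*(-2.9*exp(2*c) + 0.26*exp(c) + 5.38) - 1.32*(5.8*exp(c) - 0.26)*(11.6*exp(c) - 0.52)*exp(c))*exp(c)/(-2.9*exp(2*c) + 0.26*exp(c) + 5.38)^3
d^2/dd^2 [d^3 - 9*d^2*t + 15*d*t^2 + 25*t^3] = 6*d - 18*t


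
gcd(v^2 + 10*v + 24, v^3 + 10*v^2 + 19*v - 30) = v + 6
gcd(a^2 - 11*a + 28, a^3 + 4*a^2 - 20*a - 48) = a - 4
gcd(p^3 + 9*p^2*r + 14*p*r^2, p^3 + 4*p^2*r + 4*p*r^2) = p^2 + 2*p*r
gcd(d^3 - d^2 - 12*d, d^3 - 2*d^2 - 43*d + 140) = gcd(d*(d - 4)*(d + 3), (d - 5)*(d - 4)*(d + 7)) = d - 4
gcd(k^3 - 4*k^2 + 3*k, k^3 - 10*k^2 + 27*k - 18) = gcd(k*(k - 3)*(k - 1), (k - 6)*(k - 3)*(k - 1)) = k^2 - 4*k + 3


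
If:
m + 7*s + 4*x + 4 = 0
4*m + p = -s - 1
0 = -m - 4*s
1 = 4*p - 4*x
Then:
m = -4/63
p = -16/21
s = 1/63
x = -85/84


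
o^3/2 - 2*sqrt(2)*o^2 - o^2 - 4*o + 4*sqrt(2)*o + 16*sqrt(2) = (o/2 + 1)*(o - 4)*(o - 4*sqrt(2))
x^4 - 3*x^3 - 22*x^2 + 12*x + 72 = (x - 6)*(x - 2)*(x + 2)*(x + 3)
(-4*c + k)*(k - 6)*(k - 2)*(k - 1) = -4*c*k^3 + 36*c*k^2 - 80*c*k + 48*c + k^4 - 9*k^3 + 20*k^2 - 12*k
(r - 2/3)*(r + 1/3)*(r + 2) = r^3 + 5*r^2/3 - 8*r/9 - 4/9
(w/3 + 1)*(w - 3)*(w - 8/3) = w^3/3 - 8*w^2/9 - 3*w + 8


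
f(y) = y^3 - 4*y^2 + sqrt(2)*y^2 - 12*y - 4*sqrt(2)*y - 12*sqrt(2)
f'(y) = 3*y^2 - 8*y + 2*sqrt(2)*y - 12 - 4*sqrt(2)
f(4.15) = -63.31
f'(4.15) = 12.55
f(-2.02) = -0.10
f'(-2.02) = 5.03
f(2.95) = -65.89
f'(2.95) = -6.81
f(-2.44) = -3.81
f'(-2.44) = 12.82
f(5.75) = -13.88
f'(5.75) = 51.79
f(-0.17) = -14.05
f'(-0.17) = -16.69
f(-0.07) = -15.75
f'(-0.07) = -17.28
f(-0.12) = -14.89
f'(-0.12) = -16.99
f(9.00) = 343.67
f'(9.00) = 178.80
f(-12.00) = -1905.44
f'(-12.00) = 476.40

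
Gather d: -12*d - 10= -12*d - 10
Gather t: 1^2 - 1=0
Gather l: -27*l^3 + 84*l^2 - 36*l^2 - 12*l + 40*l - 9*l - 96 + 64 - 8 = -27*l^3 + 48*l^2 + 19*l - 40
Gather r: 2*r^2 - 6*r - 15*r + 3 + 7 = 2*r^2 - 21*r + 10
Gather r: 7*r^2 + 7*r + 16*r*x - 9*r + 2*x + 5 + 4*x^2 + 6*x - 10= 7*r^2 + r*(16*x - 2) + 4*x^2 + 8*x - 5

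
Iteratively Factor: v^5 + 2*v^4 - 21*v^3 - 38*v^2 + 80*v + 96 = (v - 4)*(v^4 + 6*v^3 + 3*v^2 - 26*v - 24) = (v - 4)*(v - 2)*(v^3 + 8*v^2 + 19*v + 12) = (v - 4)*(v - 2)*(v + 3)*(v^2 + 5*v + 4) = (v - 4)*(v - 2)*(v + 1)*(v + 3)*(v + 4)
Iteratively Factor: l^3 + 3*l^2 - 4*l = (l)*(l^2 + 3*l - 4) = l*(l + 4)*(l - 1)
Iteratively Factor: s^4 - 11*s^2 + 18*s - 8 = (s - 1)*(s^3 + s^2 - 10*s + 8) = (s - 2)*(s - 1)*(s^2 + 3*s - 4) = (s - 2)*(s - 1)^2*(s + 4)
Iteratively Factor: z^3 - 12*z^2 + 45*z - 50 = (z - 2)*(z^2 - 10*z + 25) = (z - 5)*(z - 2)*(z - 5)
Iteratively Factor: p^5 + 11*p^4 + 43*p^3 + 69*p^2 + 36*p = (p + 1)*(p^4 + 10*p^3 + 33*p^2 + 36*p) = (p + 1)*(p + 3)*(p^3 + 7*p^2 + 12*p) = p*(p + 1)*(p + 3)*(p^2 + 7*p + 12) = p*(p + 1)*(p + 3)^2*(p + 4)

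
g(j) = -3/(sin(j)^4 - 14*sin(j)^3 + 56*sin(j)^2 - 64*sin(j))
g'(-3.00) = 2.31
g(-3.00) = -0.29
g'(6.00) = -0.56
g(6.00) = -0.13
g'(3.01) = 2.67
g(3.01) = 0.40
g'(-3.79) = 0.06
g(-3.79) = 0.14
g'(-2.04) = 0.02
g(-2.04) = -0.03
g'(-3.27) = 2.81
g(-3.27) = 0.41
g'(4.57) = 0.01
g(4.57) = -0.02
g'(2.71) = 0.20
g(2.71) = 0.17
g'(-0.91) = -0.04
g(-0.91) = -0.03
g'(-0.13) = -2.74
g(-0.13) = -0.32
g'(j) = -3*(-4*sin(j)^3*cos(j) + 42*sin(j)^2*cos(j) - 112*sin(j)*cos(j) + 64*cos(j))/(sin(j)^4 - 14*sin(j)^3 + 56*sin(j)^2 - 64*sin(j))^2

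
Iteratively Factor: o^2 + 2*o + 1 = (o + 1)*(o + 1)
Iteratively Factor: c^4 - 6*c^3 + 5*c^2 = (c)*(c^3 - 6*c^2 + 5*c) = c*(c - 5)*(c^2 - c) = c^2*(c - 5)*(c - 1)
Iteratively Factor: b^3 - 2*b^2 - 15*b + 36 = (b - 3)*(b^2 + b - 12) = (b - 3)^2*(b + 4)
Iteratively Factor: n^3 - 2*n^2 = (n)*(n^2 - 2*n) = n*(n - 2)*(n)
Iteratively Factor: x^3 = (x)*(x^2) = x^2*(x)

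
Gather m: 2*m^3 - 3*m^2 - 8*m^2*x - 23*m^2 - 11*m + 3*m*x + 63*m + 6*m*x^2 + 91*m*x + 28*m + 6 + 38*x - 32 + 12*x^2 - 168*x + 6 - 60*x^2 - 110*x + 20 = 2*m^3 + m^2*(-8*x - 26) + m*(6*x^2 + 94*x + 80) - 48*x^2 - 240*x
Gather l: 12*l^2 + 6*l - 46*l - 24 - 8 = 12*l^2 - 40*l - 32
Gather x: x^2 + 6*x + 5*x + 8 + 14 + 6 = x^2 + 11*x + 28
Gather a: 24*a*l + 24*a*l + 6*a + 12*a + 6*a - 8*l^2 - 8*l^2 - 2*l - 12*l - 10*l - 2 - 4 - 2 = a*(48*l + 24) - 16*l^2 - 24*l - 8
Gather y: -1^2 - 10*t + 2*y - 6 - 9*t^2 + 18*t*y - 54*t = -9*t^2 - 64*t + y*(18*t + 2) - 7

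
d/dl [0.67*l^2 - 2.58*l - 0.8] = 1.34*l - 2.58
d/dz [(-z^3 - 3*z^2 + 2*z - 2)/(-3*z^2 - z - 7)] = (3*z^4 + 2*z^3 + 30*z^2 + 30*z - 16)/(9*z^4 + 6*z^3 + 43*z^2 + 14*z + 49)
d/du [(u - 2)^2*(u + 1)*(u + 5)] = 4*u^3 + 6*u^2 - 30*u + 4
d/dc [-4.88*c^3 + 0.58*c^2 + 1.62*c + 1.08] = -14.64*c^2 + 1.16*c + 1.62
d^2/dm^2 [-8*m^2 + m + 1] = -16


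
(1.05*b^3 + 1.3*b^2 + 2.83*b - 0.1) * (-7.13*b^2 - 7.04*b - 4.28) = -7.4865*b^5 - 16.661*b^4 - 33.8239*b^3 - 24.7742*b^2 - 11.4084*b + 0.428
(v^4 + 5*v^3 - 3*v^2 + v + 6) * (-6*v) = -6*v^5 - 30*v^4 + 18*v^3 - 6*v^2 - 36*v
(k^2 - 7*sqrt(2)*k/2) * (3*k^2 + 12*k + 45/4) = 3*k^4 - 21*sqrt(2)*k^3/2 + 12*k^3 - 42*sqrt(2)*k^2 + 45*k^2/4 - 315*sqrt(2)*k/8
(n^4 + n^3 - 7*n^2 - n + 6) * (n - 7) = n^5 - 6*n^4 - 14*n^3 + 48*n^2 + 13*n - 42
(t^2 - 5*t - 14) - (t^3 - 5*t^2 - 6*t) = -t^3 + 6*t^2 + t - 14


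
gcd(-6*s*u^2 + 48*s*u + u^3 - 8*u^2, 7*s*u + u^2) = u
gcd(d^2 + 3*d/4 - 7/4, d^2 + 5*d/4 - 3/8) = 1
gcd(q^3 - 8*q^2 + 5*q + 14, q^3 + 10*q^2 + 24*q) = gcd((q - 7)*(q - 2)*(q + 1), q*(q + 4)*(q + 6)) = 1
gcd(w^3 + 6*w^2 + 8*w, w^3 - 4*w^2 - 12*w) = w^2 + 2*w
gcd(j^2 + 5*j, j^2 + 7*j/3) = j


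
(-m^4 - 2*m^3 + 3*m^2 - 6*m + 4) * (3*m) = -3*m^5 - 6*m^4 + 9*m^3 - 18*m^2 + 12*m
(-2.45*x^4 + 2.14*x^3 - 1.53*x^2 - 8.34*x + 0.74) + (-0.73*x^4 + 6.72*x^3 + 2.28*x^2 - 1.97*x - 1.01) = -3.18*x^4 + 8.86*x^3 + 0.75*x^2 - 10.31*x - 0.27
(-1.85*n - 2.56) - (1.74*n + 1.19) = -3.59*n - 3.75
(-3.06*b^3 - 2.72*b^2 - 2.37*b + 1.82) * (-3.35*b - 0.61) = 10.251*b^4 + 10.9786*b^3 + 9.5987*b^2 - 4.6513*b - 1.1102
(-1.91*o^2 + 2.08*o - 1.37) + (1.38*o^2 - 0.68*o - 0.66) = -0.53*o^2 + 1.4*o - 2.03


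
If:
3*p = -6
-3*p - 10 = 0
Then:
No Solution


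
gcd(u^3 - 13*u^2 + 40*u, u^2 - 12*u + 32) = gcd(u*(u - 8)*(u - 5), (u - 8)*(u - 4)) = u - 8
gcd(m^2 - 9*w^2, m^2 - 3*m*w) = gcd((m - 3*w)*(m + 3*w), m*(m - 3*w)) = -m + 3*w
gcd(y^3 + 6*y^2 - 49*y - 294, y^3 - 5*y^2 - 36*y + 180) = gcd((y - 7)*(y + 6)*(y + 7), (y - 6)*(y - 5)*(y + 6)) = y + 6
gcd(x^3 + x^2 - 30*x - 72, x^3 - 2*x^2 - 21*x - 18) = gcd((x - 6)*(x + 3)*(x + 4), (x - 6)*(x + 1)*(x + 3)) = x^2 - 3*x - 18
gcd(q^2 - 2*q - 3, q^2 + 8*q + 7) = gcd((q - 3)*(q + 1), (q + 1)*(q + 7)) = q + 1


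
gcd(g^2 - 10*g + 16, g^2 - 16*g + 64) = g - 8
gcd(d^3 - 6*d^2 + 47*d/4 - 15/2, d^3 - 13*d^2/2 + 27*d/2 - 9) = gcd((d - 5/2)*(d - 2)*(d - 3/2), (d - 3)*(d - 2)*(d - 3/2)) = d^2 - 7*d/2 + 3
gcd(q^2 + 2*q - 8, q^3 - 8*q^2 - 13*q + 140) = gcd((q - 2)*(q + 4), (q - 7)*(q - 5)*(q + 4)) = q + 4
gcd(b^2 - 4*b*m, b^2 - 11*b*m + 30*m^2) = 1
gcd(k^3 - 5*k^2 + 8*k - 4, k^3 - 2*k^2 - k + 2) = k^2 - 3*k + 2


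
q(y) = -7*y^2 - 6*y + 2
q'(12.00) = -174.00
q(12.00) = -1078.00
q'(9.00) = -132.00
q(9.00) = -619.00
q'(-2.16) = 24.24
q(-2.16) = -17.70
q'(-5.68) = 73.52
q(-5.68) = -189.76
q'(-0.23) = -2.78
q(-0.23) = 3.01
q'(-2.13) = 23.82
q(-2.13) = -16.98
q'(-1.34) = 12.76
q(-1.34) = -2.53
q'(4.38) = -67.32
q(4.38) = -158.57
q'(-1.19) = 10.66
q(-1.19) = -0.77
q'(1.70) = -29.80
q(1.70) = -28.43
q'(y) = -14*y - 6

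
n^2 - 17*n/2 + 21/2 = (n - 7)*(n - 3/2)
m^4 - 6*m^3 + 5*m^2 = m^2*(m - 5)*(m - 1)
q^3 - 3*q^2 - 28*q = q*(q - 7)*(q + 4)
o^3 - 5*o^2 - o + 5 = (o - 5)*(o - 1)*(o + 1)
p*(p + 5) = p^2 + 5*p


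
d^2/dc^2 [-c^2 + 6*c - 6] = -2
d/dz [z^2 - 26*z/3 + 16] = 2*z - 26/3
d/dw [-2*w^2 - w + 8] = -4*w - 1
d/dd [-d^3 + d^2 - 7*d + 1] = -3*d^2 + 2*d - 7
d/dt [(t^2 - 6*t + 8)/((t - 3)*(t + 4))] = (7*t^2 - 40*t + 64)/(t^4 + 2*t^3 - 23*t^2 - 24*t + 144)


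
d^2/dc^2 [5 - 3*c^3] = -18*c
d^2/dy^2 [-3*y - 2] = 0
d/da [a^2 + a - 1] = 2*a + 1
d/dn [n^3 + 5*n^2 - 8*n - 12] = 3*n^2 + 10*n - 8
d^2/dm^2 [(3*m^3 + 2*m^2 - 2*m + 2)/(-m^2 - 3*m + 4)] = 2*(-31*m^3 + 78*m^2 - 138*m - 34)/(m^6 + 9*m^5 + 15*m^4 - 45*m^3 - 60*m^2 + 144*m - 64)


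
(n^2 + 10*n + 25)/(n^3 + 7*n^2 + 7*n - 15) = (n + 5)/(n^2 + 2*n - 3)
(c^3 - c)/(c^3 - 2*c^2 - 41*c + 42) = c*(c + 1)/(c^2 - c - 42)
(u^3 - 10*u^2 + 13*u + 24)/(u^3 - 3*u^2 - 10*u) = (-u^3 + 10*u^2 - 13*u - 24)/(u*(-u^2 + 3*u + 10))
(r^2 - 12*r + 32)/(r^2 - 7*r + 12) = (r - 8)/(r - 3)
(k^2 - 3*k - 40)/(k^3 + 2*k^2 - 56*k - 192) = (k + 5)/(k^2 + 10*k + 24)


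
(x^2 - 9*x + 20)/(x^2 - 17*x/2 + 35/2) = 2*(x - 4)/(2*x - 7)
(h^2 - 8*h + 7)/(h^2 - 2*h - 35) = (h - 1)/(h + 5)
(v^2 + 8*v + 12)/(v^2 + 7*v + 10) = (v + 6)/(v + 5)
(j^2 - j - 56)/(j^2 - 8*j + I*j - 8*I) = (j + 7)/(j + I)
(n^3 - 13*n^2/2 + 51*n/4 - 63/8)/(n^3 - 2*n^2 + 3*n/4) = (4*n^2 - 20*n + 21)/(2*n*(2*n - 1))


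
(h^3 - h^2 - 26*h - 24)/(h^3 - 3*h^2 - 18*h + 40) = (h^2 - 5*h - 6)/(h^2 - 7*h + 10)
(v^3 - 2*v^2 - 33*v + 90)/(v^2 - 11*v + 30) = (v^2 + 3*v - 18)/(v - 6)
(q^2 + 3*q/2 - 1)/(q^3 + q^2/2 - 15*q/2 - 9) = (2*q - 1)/(2*q^2 - 3*q - 9)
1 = 1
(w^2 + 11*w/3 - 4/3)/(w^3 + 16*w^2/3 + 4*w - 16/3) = (3*w - 1)/(3*w^2 + 4*w - 4)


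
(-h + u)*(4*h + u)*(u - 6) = -4*h^2*u + 24*h^2 + 3*h*u^2 - 18*h*u + u^3 - 6*u^2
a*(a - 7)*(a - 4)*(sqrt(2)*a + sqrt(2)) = sqrt(2)*a^4 - 10*sqrt(2)*a^3 + 17*sqrt(2)*a^2 + 28*sqrt(2)*a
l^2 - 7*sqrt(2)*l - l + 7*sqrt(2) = (l - 1)*(l - 7*sqrt(2))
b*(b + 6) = b^2 + 6*b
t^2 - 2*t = t*(t - 2)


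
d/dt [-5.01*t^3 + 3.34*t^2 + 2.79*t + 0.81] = -15.03*t^2 + 6.68*t + 2.79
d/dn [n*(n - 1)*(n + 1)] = 3*n^2 - 1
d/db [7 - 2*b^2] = -4*b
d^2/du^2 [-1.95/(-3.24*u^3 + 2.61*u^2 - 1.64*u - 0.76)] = ((10.179 - 37.908*u)*(3.24*u^3 - 2.61*u^2 + 1.64*u + 0.76) + 1.95*(9.72*u^2 - 5.22*u + 1.64)*(19.44*u^2 - 10.44*u + 3.28))/(3.24*u^3 - 2.61*u^2 + 1.64*u + 0.76)^3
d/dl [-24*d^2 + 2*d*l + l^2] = 2*d + 2*l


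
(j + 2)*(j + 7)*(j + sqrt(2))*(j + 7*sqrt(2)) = j^4 + 9*j^3 + 8*sqrt(2)*j^3 + 28*j^2 + 72*sqrt(2)*j^2 + 126*j + 112*sqrt(2)*j + 196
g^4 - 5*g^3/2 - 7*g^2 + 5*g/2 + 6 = (g - 4)*(g - 1)*(g + 1)*(g + 3/2)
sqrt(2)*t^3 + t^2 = t^2*(sqrt(2)*t + 1)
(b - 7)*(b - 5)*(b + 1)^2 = b^4 - 10*b^3 + 12*b^2 + 58*b + 35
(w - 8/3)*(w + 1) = w^2 - 5*w/3 - 8/3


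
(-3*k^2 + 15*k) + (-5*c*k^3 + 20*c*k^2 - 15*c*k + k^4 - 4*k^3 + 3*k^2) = -5*c*k^3 + 20*c*k^2 - 15*c*k + k^4 - 4*k^3 + 15*k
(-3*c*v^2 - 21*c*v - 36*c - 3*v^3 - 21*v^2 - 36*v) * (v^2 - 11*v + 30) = -3*c*v^4 + 12*c*v^3 + 105*c*v^2 - 234*c*v - 1080*c - 3*v^5 + 12*v^4 + 105*v^3 - 234*v^2 - 1080*v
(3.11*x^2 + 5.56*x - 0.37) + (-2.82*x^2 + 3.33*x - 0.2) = 0.29*x^2 + 8.89*x - 0.57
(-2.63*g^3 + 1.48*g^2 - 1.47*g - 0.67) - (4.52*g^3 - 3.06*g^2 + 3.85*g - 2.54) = -7.15*g^3 + 4.54*g^2 - 5.32*g + 1.87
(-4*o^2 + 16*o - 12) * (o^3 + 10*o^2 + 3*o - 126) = -4*o^5 - 24*o^4 + 136*o^3 + 432*o^2 - 2052*o + 1512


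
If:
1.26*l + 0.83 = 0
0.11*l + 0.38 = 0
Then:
No Solution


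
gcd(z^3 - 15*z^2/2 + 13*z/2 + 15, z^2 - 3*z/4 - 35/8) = z - 5/2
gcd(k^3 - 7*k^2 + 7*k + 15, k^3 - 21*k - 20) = k^2 - 4*k - 5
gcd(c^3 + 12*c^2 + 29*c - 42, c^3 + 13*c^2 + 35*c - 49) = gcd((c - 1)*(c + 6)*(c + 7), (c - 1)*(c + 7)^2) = c^2 + 6*c - 7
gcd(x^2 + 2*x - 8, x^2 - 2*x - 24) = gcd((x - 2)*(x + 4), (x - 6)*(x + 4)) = x + 4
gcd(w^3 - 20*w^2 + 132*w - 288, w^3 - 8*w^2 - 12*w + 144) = w^2 - 12*w + 36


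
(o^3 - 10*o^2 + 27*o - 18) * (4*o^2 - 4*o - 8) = 4*o^5 - 44*o^4 + 140*o^3 - 100*o^2 - 144*o + 144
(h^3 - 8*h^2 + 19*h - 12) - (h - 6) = h^3 - 8*h^2 + 18*h - 6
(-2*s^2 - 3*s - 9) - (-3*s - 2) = -2*s^2 - 7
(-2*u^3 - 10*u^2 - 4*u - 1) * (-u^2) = 2*u^5 + 10*u^4 + 4*u^3 + u^2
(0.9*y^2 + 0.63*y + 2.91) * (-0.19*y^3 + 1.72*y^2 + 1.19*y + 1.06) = -0.171*y^5 + 1.4283*y^4 + 1.6017*y^3 + 6.7089*y^2 + 4.1307*y + 3.0846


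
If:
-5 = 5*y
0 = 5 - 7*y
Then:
No Solution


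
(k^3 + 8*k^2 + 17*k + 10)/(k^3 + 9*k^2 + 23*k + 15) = (k + 2)/(k + 3)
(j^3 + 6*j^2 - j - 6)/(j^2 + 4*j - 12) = (j^2 - 1)/(j - 2)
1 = 1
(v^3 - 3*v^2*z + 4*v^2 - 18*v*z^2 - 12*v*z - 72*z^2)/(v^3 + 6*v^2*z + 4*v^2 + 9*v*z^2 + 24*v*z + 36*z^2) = (v - 6*z)/(v + 3*z)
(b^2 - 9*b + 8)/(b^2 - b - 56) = (b - 1)/(b + 7)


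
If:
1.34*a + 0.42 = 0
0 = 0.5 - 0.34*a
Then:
No Solution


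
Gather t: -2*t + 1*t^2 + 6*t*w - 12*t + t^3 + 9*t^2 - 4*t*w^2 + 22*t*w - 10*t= t^3 + 10*t^2 + t*(-4*w^2 + 28*w - 24)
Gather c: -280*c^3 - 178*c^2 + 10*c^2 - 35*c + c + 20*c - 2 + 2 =-280*c^3 - 168*c^2 - 14*c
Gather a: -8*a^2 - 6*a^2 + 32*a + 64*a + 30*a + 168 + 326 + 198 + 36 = -14*a^2 + 126*a + 728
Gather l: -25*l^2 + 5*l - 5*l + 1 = 1 - 25*l^2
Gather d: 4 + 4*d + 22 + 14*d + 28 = 18*d + 54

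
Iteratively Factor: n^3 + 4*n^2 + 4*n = (n + 2)*(n^2 + 2*n) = (n + 2)^2*(n)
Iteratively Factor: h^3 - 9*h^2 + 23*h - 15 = (h - 1)*(h^2 - 8*h + 15) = (h - 5)*(h - 1)*(h - 3)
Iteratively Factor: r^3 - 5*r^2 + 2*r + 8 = (r - 2)*(r^2 - 3*r - 4) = (r - 4)*(r - 2)*(r + 1)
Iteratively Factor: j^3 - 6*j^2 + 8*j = (j - 4)*(j^2 - 2*j) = j*(j - 4)*(j - 2)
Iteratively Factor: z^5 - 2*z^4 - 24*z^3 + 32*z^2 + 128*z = (z + 4)*(z^4 - 6*z^3 + 32*z) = (z - 4)*(z + 4)*(z^3 - 2*z^2 - 8*z) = z*(z - 4)*(z + 4)*(z^2 - 2*z - 8) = z*(z - 4)*(z + 2)*(z + 4)*(z - 4)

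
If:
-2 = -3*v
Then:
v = 2/3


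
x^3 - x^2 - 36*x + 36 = (x - 6)*(x - 1)*(x + 6)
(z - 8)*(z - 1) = z^2 - 9*z + 8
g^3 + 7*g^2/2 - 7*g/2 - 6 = (g - 3/2)*(g + 1)*(g + 4)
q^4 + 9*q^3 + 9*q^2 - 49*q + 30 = (q - 1)^2*(q + 5)*(q + 6)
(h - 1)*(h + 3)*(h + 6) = h^3 + 8*h^2 + 9*h - 18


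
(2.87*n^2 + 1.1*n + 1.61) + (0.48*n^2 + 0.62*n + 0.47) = 3.35*n^2 + 1.72*n + 2.08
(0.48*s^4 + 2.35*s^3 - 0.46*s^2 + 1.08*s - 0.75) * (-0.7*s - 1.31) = -0.336*s^5 - 2.2738*s^4 - 2.7565*s^3 - 0.1534*s^2 - 0.8898*s + 0.9825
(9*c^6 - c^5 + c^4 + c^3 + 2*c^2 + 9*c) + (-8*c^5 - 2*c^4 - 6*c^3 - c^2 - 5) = 9*c^6 - 9*c^5 - c^4 - 5*c^3 + c^2 + 9*c - 5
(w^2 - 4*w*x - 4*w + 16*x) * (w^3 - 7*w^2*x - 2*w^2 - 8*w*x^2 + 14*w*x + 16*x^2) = w^5 - 11*w^4*x - 6*w^4 + 20*w^3*x^2 + 66*w^3*x + 8*w^3 + 32*w^2*x^3 - 120*w^2*x^2 - 88*w^2*x - 192*w*x^3 + 160*w*x^2 + 256*x^3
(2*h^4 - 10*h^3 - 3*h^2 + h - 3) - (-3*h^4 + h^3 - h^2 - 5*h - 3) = 5*h^4 - 11*h^3 - 2*h^2 + 6*h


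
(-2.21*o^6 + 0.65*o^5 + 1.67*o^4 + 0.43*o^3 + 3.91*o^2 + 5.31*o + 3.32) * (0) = 0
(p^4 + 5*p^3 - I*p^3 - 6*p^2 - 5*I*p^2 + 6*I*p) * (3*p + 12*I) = 3*p^5 + 15*p^4 + 9*I*p^4 - 6*p^3 + 45*I*p^3 + 60*p^2 - 54*I*p^2 - 72*p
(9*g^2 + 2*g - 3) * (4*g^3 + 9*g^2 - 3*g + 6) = 36*g^5 + 89*g^4 - 21*g^3 + 21*g^2 + 21*g - 18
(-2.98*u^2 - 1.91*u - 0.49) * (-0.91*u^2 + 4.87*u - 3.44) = 2.7118*u^4 - 12.7745*u^3 + 1.3954*u^2 + 4.1841*u + 1.6856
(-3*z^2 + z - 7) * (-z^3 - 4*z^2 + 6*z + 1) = 3*z^5 + 11*z^4 - 15*z^3 + 31*z^2 - 41*z - 7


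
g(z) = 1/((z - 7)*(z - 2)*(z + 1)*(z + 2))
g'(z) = -1/((z - 7)*(z - 2)*(z + 1)*(z + 2)^2) - 1/((z - 7)*(z - 2)*(z + 1)^2*(z + 2)) - 1/((z - 7)*(z - 2)^2*(z + 1)*(z + 2)) - 1/((z - 7)^2*(z - 2)*(z + 1)*(z + 2)) = 2*(-2*z^3 + 9*z^2 + 11*z - 12)/(z^8 - 12*z^7 + 14*z^6 + 180*z^5 - 111*z^4 - 864*z^3 - 40*z^2 + 1344*z + 784)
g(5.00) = -0.00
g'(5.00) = 0.00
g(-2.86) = 0.01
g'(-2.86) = 0.03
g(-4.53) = 0.00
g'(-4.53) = 0.00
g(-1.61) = -0.14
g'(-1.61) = 0.07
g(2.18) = -0.09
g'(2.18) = 0.51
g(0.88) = 0.03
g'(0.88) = 0.00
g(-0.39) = 0.06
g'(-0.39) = -0.10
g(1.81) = 0.09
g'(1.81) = 0.46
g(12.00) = 0.00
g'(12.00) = 0.00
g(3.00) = -0.01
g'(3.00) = 0.02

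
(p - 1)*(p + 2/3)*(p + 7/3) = p^3 + 2*p^2 - 13*p/9 - 14/9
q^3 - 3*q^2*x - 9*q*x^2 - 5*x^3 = (q - 5*x)*(q + x)^2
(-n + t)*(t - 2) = -n*t + 2*n + t^2 - 2*t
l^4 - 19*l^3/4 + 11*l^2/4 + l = l*(l - 4)*(l - 1)*(l + 1/4)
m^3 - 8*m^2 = m^2*(m - 8)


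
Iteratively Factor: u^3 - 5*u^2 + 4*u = (u - 4)*(u^2 - u) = (u - 4)*(u - 1)*(u)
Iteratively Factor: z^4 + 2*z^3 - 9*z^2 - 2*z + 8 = (z + 4)*(z^3 - 2*z^2 - z + 2) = (z - 1)*(z + 4)*(z^2 - z - 2) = (z - 1)*(z + 1)*(z + 4)*(z - 2)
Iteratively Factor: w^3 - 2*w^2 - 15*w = (w - 5)*(w^2 + 3*w) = (w - 5)*(w + 3)*(w)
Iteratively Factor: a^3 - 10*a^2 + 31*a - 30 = (a - 5)*(a^2 - 5*a + 6) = (a - 5)*(a - 3)*(a - 2)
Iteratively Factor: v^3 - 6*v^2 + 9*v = (v - 3)*(v^2 - 3*v) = v*(v - 3)*(v - 3)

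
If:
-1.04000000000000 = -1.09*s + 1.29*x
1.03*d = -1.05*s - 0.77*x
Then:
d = -1.95403936937739*x - 0.972655206199341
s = 1.18348623853211*x + 0.954128440366973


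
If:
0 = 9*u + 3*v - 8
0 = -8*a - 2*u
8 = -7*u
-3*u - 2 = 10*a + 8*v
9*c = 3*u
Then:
No Solution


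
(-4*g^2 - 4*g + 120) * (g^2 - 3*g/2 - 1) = -4*g^4 + 2*g^3 + 130*g^2 - 176*g - 120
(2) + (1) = 3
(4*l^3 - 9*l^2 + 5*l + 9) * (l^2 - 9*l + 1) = 4*l^5 - 45*l^4 + 90*l^3 - 45*l^2 - 76*l + 9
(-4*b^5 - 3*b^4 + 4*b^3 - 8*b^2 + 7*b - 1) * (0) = 0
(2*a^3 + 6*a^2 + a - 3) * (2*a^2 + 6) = 4*a^5 + 12*a^4 + 14*a^3 + 30*a^2 + 6*a - 18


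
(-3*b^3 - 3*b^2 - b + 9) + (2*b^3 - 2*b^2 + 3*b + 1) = -b^3 - 5*b^2 + 2*b + 10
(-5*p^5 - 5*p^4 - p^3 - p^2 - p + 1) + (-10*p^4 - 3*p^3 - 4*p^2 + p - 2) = -5*p^5 - 15*p^4 - 4*p^3 - 5*p^2 - 1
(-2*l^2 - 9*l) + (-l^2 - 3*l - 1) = -3*l^2 - 12*l - 1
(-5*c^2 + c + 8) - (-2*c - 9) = -5*c^2 + 3*c + 17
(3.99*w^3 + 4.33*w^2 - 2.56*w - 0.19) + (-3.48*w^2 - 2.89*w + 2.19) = 3.99*w^3 + 0.85*w^2 - 5.45*w + 2.0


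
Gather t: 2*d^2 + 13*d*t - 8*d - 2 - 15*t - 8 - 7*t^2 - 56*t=2*d^2 - 8*d - 7*t^2 + t*(13*d - 71) - 10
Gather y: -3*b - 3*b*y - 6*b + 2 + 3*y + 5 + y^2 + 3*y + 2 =-9*b + y^2 + y*(6 - 3*b) + 9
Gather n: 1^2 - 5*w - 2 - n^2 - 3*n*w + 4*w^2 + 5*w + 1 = -n^2 - 3*n*w + 4*w^2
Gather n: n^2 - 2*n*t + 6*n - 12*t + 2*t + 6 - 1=n^2 + n*(6 - 2*t) - 10*t + 5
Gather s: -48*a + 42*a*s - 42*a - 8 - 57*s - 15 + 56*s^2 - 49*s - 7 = -90*a + 56*s^2 + s*(42*a - 106) - 30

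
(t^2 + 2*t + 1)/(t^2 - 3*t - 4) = (t + 1)/(t - 4)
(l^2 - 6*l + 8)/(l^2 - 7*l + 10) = (l - 4)/(l - 5)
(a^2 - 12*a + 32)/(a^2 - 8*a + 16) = (a - 8)/(a - 4)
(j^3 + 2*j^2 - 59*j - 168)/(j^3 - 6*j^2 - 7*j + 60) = (j^2 - j - 56)/(j^2 - 9*j + 20)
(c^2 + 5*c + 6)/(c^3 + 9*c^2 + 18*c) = (c + 2)/(c*(c + 6))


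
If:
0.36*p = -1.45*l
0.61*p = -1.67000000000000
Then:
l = 0.68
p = -2.74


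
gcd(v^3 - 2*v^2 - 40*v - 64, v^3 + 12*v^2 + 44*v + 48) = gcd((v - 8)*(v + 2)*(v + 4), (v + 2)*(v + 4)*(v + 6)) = v^2 + 6*v + 8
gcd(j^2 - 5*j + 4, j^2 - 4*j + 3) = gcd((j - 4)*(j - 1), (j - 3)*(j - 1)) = j - 1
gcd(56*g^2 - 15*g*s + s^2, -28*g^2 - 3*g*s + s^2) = -7*g + s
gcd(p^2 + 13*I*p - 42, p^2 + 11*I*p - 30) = p + 6*I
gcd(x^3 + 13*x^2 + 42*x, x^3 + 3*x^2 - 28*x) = x^2 + 7*x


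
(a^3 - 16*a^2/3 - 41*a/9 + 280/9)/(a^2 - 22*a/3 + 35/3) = (9*a^2 - 3*a - 56)/(3*(3*a - 7))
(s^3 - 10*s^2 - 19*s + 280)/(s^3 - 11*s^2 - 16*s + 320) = (s - 7)/(s - 8)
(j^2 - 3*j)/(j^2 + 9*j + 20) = j*(j - 3)/(j^2 + 9*j + 20)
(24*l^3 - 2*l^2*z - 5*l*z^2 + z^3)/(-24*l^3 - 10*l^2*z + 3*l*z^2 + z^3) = (-4*l + z)/(4*l + z)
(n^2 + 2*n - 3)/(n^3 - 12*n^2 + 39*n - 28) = (n + 3)/(n^2 - 11*n + 28)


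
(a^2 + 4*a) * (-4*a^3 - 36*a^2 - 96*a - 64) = -4*a^5 - 52*a^4 - 240*a^3 - 448*a^2 - 256*a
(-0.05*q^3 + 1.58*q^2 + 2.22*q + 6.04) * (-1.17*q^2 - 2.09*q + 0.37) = 0.0585*q^5 - 1.7441*q^4 - 5.9181*q^3 - 11.122*q^2 - 11.8022*q + 2.2348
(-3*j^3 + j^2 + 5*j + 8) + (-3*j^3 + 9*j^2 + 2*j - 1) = -6*j^3 + 10*j^2 + 7*j + 7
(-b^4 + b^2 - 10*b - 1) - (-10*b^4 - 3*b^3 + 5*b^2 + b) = 9*b^4 + 3*b^3 - 4*b^2 - 11*b - 1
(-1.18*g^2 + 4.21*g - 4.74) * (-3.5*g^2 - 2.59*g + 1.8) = 4.13*g^4 - 11.6788*g^3 + 3.5621*g^2 + 19.8546*g - 8.532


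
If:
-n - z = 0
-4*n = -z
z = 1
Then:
No Solution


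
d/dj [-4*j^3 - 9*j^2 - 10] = 6*j*(-2*j - 3)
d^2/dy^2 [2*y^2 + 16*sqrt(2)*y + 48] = 4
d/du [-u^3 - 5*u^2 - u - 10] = -3*u^2 - 10*u - 1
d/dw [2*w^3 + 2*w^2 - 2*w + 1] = 6*w^2 + 4*w - 2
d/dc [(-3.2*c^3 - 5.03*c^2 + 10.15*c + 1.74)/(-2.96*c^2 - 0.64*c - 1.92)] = (9.472*c^4 + 4.096*c^3 + 51.6952*c^2 + 29.616*c - 18.3744)/(8.7616*c^4 + 3.7888*c^3 + 11.776*c^2 + 2.4576*c + 3.6864)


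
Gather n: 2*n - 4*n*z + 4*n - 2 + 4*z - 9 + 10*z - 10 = n*(6 - 4*z) + 14*z - 21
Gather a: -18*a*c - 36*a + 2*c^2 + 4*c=a*(-18*c - 36) + 2*c^2 + 4*c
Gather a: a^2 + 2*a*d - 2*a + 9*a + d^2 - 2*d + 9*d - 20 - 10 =a^2 + a*(2*d + 7) + d^2 + 7*d - 30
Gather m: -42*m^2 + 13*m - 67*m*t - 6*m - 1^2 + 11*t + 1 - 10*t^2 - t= -42*m^2 + m*(7 - 67*t) - 10*t^2 + 10*t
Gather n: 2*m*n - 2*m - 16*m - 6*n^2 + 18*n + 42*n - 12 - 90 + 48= -18*m - 6*n^2 + n*(2*m + 60) - 54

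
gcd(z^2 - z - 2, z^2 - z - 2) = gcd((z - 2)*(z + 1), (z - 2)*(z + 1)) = z^2 - z - 2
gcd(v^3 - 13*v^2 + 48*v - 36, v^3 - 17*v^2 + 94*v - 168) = v - 6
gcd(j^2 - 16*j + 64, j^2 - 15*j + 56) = j - 8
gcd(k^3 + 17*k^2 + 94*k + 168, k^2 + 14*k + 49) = k + 7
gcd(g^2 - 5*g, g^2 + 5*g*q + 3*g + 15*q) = 1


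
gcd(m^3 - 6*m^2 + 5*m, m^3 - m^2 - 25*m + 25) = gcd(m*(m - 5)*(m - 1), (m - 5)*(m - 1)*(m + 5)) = m^2 - 6*m + 5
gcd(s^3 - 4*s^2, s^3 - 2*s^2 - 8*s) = s^2 - 4*s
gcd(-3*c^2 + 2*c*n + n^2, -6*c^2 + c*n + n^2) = 3*c + n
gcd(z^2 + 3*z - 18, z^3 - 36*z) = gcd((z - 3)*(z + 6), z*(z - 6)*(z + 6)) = z + 6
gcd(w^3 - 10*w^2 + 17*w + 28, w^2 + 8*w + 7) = w + 1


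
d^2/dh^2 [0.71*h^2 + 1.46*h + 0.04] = 1.42000000000000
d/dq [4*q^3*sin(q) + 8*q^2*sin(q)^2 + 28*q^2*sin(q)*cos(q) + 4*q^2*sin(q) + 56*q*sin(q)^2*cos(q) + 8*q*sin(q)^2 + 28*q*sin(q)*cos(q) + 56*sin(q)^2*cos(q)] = 4*q^3*cos(q) + 12*q^2*sin(q) + 8*q^2*sin(2*q) + 4*q^2*cos(q) + 28*q^2*cos(2*q) - 6*q*sin(q) + 36*q*sin(2*q) + 42*q*sin(3*q) + 20*q*cos(2*q) + 8*q + 14*sin(2*q) + 42*sin(3*q) - 4*cos(2*q) - 14*cos(3*q) + 14*sqrt(2)*cos(q + pi/4) + 4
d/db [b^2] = 2*b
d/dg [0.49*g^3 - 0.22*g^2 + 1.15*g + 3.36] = 1.47*g^2 - 0.44*g + 1.15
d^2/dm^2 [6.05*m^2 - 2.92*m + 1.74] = 12.1000000000000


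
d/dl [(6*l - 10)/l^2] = 2*(10 - 3*l)/l^3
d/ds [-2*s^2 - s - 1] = -4*s - 1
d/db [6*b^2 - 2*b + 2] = 12*b - 2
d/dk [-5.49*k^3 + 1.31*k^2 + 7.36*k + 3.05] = -16.47*k^2 + 2.62*k + 7.36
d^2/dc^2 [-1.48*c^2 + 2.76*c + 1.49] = -2.96000000000000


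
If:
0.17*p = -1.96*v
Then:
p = -11.5294117647059*v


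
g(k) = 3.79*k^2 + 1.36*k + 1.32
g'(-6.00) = -44.12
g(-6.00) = 129.60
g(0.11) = 1.52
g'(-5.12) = -37.45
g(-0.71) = 2.26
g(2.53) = 29.02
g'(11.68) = 89.89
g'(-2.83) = -20.09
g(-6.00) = 129.60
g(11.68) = 534.25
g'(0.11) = 2.19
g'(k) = 7.58*k + 1.36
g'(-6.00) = -44.12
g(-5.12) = 93.71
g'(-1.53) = -10.24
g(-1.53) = 8.11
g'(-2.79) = -19.79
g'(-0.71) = -4.02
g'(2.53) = 20.54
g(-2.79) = 27.03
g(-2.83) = 27.82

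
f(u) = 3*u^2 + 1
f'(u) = 6*u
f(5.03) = 76.90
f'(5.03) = 30.18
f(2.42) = 18.57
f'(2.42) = 14.52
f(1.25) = 5.69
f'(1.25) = 7.50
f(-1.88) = 11.60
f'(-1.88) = -11.28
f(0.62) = 2.15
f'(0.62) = 3.72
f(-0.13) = 1.05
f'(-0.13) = -0.78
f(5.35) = 86.87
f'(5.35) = 32.10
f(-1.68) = 9.47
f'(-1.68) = -10.08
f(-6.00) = 109.00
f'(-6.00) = -36.00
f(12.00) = 433.00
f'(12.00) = 72.00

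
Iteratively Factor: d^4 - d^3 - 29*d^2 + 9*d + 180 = (d + 3)*(d^3 - 4*d^2 - 17*d + 60) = (d - 5)*(d + 3)*(d^2 + d - 12) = (d - 5)*(d + 3)*(d + 4)*(d - 3)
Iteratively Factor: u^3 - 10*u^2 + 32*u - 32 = (u - 2)*(u^2 - 8*u + 16) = (u - 4)*(u - 2)*(u - 4)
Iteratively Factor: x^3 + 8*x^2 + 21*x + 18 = (x + 2)*(x^2 + 6*x + 9) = (x + 2)*(x + 3)*(x + 3)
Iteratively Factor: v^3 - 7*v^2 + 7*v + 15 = (v - 3)*(v^2 - 4*v - 5) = (v - 5)*(v - 3)*(v + 1)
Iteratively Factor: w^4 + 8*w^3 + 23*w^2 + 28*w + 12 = (w + 2)*(w^3 + 6*w^2 + 11*w + 6) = (w + 2)^2*(w^2 + 4*w + 3) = (w + 2)^2*(w + 3)*(w + 1)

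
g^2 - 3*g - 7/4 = (g - 7/2)*(g + 1/2)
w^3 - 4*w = w*(w - 2)*(w + 2)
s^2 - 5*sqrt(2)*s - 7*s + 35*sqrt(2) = (s - 7)*(s - 5*sqrt(2))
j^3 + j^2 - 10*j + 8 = (j - 2)*(j - 1)*(j + 4)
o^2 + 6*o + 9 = (o + 3)^2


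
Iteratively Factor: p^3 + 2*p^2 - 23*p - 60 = (p - 5)*(p^2 + 7*p + 12) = (p - 5)*(p + 3)*(p + 4)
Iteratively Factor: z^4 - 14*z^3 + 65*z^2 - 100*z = (z - 4)*(z^3 - 10*z^2 + 25*z) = z*(z - 4)*(z^2 - 10*z + 25) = z*(z - 5)*(z - 4)*(z - 5)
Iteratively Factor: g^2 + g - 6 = (g - 2)*(g + 3)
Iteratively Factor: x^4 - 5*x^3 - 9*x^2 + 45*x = (x - 5)*(x^3 - 9*x) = (x - 5)*(x - 3)*(x^2 + 3*x) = x*(x - 5)*(x - 3)*(x + 3)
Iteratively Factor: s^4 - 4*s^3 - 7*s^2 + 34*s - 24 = (s - 4)*(s^3 - 7*s + 6) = (s - 4)*(s + 3)*(s^2 - 3*s + 2) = (s - 4)*(s - 2)*(s + 3)*(s - 1)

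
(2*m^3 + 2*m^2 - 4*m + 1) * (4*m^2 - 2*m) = 8*m^5 + 4*m^4 - 20*m^3 + 12*m^2 - 2*m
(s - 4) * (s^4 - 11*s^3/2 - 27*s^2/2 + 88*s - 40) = s^5 - 19*s^4/2 + 17*s^3/2 + 142*s^2 - 392*s + 160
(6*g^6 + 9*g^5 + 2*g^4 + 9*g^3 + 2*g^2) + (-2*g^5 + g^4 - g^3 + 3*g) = 6*g^6 + 7*g^5 + 3*g^4 + 8*g^3 + 2*g^2 + 3*g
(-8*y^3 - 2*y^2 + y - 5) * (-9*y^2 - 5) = 72*y^5 + 18*y^4 + 31*y^3 + 55*y^2 - 5*y + 25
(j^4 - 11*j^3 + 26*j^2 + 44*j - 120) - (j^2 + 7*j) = j^4 - 11*j^3 + 25*j^2 + 37*j - 120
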